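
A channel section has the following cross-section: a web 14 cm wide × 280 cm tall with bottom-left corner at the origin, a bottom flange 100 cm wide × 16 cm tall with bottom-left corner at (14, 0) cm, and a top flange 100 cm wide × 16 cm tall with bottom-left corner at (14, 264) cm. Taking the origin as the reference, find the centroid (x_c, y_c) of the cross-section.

web: A = 14 × 280 = 3920.00, centroid at (7.00, 140.00).
bottom flange: A = 100 × 16 = 1600.00, centroid at (64.00, 8.00).
top flange: A = 100 × 16 = 1600.00, centroid at (64.00, 272.00).
ΣA = 7120.00 cm²
ΣAx_c = (3920.00)(7.00) + (1600.00)(64.00) + (1600.00)(64.00) = 232240.00 cm³
ΣAy_c = (3920.00)(140.00) + (1600.00)(8.00) + (1600.00)(272.00) = 996800.00 cm³
x_c = 232240.00 / 7120.00 = 32.62 cm
y_c = 996800.00 / 7120.00 = 140.00 cm

x_c = 32.62 cm, y_c = 140.00 cm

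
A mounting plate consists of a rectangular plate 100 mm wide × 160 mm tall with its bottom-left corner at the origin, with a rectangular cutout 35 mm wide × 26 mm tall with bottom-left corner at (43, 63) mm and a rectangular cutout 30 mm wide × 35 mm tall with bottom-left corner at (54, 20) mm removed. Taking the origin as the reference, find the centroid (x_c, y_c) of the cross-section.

plate: A = 100 × 160 = 16000.00, centroid at (50.00, 80.00).
hole 1: A = −(35 × 26) = -910.00, centroid at (60.50, 76.00).
hole 2: A = −(30 × 35) = -1050.00, centroid at (69.00, 37.50).
ΣA = 14040.00 mm²
ΣAx_c = (16000.00)(50.00) + (-910.00)(60.50) + (-1050.00)(69.00) = 672495.00 mm³
ΣAy_c = (16000.00)(80.00) + (-910.00)(76.00) + (-1050.00)(37.50) = 1171465.00 mm³
x_c = 672495.00 / 14040.00 = 47.90 mm
y_c = 1171465.00 / 14040.00 = 83.44 mm

x_c = 47.90 mm, y_c = 83.44 mm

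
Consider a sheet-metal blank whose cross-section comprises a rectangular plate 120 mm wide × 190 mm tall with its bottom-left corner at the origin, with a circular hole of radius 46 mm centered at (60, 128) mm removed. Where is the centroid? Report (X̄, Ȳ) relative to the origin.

plate: A = 120 × 190 = 22800.00, centroid at (60.00, 95.00).
hole: A = −π·46² = -6647.61, centroid at (60.00, 128.00).
ΣA = 16152.39 mm², ΣAX̄ = 969143.40 mm³, ΣAȲ = 1315105.91 mm³.
X̄ = 969143.40/16152.39 = 60.00 mm; Ȳ = 1315105.91/16152.39 = 81.42 mm.

X̄ = 60.00 mm, Ȳ = 81.42 mm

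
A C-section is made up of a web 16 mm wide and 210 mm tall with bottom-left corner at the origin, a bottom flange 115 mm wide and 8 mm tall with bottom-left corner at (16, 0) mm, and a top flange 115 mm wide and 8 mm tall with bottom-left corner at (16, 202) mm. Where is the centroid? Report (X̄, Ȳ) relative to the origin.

web: A = 16 × 210 = 3360.00, centroid at (8.00, 105.00).
bottom flange: A = 115 × 8 = 920.00, centroid at (73.50, 4.00).
top flange: A = 115 × 8 = 920.00, centroid at (73.50, 206.00).
ΣA = 5200.00 mm²
ΣAX̄ = (3360.00)(8.00) + (920.00)(73.50) + (920.00)(73.50) = 162120.00 mm³
ΣAȲ = (3360.00)(105.00) + (920.00)(4.00) + (920.00)(206.00) = 546000.00 mm³
X̄ = 162120.00 / 5200.00 = 31.18 mm
Ȳ = 546000.00 / 5200.00 = 105.00 mm

X̄ = 31.18 mm, Ȳ = 105.00 mm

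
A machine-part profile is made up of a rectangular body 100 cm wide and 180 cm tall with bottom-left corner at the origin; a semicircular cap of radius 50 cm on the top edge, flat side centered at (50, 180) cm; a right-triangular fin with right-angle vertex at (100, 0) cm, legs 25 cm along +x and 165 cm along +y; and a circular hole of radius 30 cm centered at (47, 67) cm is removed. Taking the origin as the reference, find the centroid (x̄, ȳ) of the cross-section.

rectangular body: A = 100 × 180 = 18000.00, centroid at (50.00, 90.00).
semicircular top: A = ½π·50² = 3926.99, centroid at (50.00, 201.22).
triangular fin: A = ½·25·165 = 2062.50, centroid at (108.33, 55.00).
hole: A = −π·30² = -2827.43, centroid at (47.00, 67.00).
ΣA = 21162.06 cm², ΣAx̄ = 1186897.67 cm³, ΣAȳ = 2334191.14 cm³.
x̄ = 1186897.67/21162.06 = 56.09 cm; ȳ = 2334191.14/21162.06 = 110.30 cm.

x̄ = 56.09 cm, ȳ = 110.30 cm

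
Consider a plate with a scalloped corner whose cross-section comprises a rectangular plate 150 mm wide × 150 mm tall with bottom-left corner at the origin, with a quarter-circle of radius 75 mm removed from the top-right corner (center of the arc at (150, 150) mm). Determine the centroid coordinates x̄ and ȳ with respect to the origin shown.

x̄ = 64.45 mm, ȳ = 64.45 mm

Part | A | x̄ᵢ | ȳᵢ | A·x̄ᵢ | A·ȳᵢ
plate | 22500.00 | 75.00 | 75.00 | 1687500.00 | 1687500.00
removed quarter-circle | -4417.86 | 118.17 | 118.17 | -522054.70 | -522054.70
Σ | 18082.14 |  |  | 1165445.30 | 1165445.30
x̄ = 1165445.30 / 18082.14 = 64.45 mm
ȳ = 1165445.30 / 18082.14 = 64.45 mm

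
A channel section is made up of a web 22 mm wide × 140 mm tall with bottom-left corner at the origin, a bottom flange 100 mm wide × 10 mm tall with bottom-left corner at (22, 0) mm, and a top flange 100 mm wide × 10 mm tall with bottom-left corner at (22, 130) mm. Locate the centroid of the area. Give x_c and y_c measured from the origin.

x_c = 35.02 mm, y_c = 70.00 mm

web: A = 22 × 140 = 3080.00, centroid at (11.00, 70.00).
bottom flange: A = 100 × 10 = 1000.00, centroid at (72.00, 5.00).
top flange: A = 100 × 10 = 1000.00, centroid at (72.00, 135.00).
ΣA = 5080.00 mm², ΣAx_c = 177880.00 mm³, ΣAy_c = 355600.00 mm³.
x_c = 177880.00/5080.00 = 35.02 mm; y_c = 355600.00/5080.00 = 70.00 mm.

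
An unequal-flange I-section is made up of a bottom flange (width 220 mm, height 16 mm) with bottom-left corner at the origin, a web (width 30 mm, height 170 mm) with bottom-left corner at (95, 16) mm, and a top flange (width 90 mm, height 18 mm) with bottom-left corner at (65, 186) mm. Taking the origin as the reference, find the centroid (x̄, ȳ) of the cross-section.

Part | A | x̄ᵢ | ȳᵢ | A·x̄ᵢ | A·ȳᵢ
bottom flange | 3520.00 | 110.00 | 8.00 | 387200.00 | 28160.00
web | 5100.00 | 110.00 | 101.00 | 561000.00 | 515100.00
top flange | 1620.00 | 110.00 | 195.00 | 178200.00 | 315900.00
Σ | 10240.00 |  |  | 1126400.00 | 859160.00
x̄ = 1126400.00 / 10240.00 = 110.00 mm
ȳ = 859160.00 / 10240.00 = 83.90 mm

x̄ = 110.00 mm, ȳ = 83.90 mm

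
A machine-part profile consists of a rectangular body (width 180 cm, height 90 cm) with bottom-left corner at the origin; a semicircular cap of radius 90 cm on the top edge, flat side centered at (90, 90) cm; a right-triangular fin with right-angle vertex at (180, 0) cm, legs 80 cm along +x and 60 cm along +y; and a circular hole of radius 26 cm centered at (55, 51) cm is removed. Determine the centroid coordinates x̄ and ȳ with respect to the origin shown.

x̄ = 102.13 cm, ȳ = 78.76 cm

Part | A | x̄ᵢ | ȳᵢ | A·x̄ᵢ | A·ȳᵢ
rectangular body | 16200.00 | 90.00 | 45.00 | 1458000.00 | 729000.00
semicircular top | 12723.45 | 90.00 | 128.20 | 1145110.52 | 1631110.52
triangular fin | 2400.00 | 206.67 | 20.00 | 496000.00 | 48000.00
hole | -2123.72 | 55.00 | 51.00 | -116804.41 | -108309.55
Σ | 29199.73 |  |  | 2982306.11 | 2299800.97
x̄ = 2982306.11 / 29199.73 = 102.13 cm
ȳ = 2299800.97 / 29199.73 = 78.76 cm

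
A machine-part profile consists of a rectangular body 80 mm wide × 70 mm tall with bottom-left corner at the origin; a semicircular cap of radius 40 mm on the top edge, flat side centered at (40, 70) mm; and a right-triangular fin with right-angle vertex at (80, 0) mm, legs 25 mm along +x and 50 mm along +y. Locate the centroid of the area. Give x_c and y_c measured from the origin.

rectangular body: A = 80 × 70 = 5600.00, centroid at (40.00, 35.00).
semicircular top: A = ½π·40² = 2513.27, centroid at (40.00, 86.98).
triangular fin: A = ½·25·50 = 625.00, centroid at (88.33, 16.67).
ΣA = 8738.27 mm², ΣAx_c = 379739.30 mm³, ΣAy_c = 425012.52 mm³.
x_c = 379739.30/8738.27 = 43.46 mm; y_c = 425012.52/8738.27 = 48.64 mm.

x_c = 43.46 mm, y_c = 48.64 mm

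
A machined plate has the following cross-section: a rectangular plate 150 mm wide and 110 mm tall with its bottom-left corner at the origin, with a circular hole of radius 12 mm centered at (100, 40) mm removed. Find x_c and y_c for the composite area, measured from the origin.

plate: A = 150 × 110 = 16500.00, centroid at (75.00, 55.00).
hole: A = −π·12² = -452.39, centroid at (100.00, 40.00).
ΣA = 16047.61 mm², ΣAx_c = 1192261.07 mm³, ΣAy_c = 889404.43 mm³.
x_c = 1192261.07/16047.61 = 74.30 mm; y_c = 889404.43/16047.61 = 55.42 mm.

x_c = 74.30 mm, y_c = 55.42 mm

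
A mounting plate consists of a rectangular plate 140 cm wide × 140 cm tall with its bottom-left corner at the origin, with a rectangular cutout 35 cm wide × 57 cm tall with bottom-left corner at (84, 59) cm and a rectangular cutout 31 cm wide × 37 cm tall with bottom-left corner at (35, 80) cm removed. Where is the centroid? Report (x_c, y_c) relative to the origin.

Part | A | x̄ᵢ | ȳᵢ | A·x̄ᵢ | A·ȳᵢ
plate | 19600.00 | 70.00 | 70.00 | 1372000.00 | 1372000.00
hole 1 | -1995.00 | 101.50 | 87.50 | -202492.50 | -174562.50
hole 2 | -1147.00 | 50.50 | 98.50 | -57923.50 | -112979.50
Σ | 16458.00 |  |  | 1111584.00 | 1084458.00
x_c = 1111584.00 / 16458.00 = 67.54 cm
y_c = 1084458.00 / 16458.00 = 65.89 cm

x_c = 67.54 cm, y_c = 65.89 cm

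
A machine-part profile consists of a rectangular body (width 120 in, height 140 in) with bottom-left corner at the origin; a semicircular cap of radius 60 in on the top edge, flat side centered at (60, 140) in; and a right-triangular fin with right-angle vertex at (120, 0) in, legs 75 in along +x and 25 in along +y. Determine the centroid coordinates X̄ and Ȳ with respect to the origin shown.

rectangular body: A = 120 × 140 = 16800.00, centroid at (60.00, 70.00).
semicircular top: A = ½π·60² = 5654.87, centroid at (60.00, 165.46).
triangular fin: A = ½·75·25 = 937.50, centroid at (145.00, 8.33).
ΣA = 23392.37 in²
ΣAX̄ = (16800.00)(60.00) + (5654.87)(60.00) + (937.50)(145.00) = 1483229.51 in³
ΣAȲ = (16800.00)(70.00) + (5654.87)(165.46) + (937.50)(8.33) = 2119493.85 in³
X̄ = 1483229.51 / 23392.37 = 63.41 in
Ȳ = 2119493.85 / 23392.37 = 90.61 in

X̄ = 63.41 in, Ȳ = 90.61 in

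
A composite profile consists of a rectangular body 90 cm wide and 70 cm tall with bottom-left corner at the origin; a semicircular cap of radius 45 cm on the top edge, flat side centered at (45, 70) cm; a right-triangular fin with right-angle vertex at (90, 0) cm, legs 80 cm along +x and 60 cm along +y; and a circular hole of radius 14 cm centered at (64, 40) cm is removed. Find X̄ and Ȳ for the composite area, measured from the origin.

X̄ = 59.23 cm, Ȳ = 46.81 cm

Part | A | x̄ᵢ | ȳᵢ | A·x̄ᵢ | A·ȳᵢ
rectangular body | 6300.00 | 45.00 | 35.00 | 283500.00 | 220500.00
semicircular top | 3180.86 | 45.00 | 89.10 | 143138.82 | 283410.38
triangular fin | 2400.00 | 116.67 | 20.00 | 280000.00 | 48000.00
hole | -615.75 | 64.00 | 40.00 | -39408.14 | -24630.09
Σ | 11265.11 |  |  | 667230.68 | 527280.29
X̄ = 667230.68 / 11265.11 = 59.23 cm
Ȳ = 527280.29 / 11265.11 = 46.81 cm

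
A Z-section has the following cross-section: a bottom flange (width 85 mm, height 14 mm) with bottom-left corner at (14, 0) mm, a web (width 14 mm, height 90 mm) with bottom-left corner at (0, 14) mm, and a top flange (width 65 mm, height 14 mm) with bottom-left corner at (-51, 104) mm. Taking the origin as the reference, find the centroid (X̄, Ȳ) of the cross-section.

X̄ = 17.62 mm, Ȳ = 54.67 mm

bottom flange: A = 85 × 14 = 1190.00, centroid at (56.50, 7.00).
web: A = 14 × 90 = 1260.00, centroid at (7.00, 59.00).
top flange: A = 65 × 14 = 910.00, centroid at (-18.50, 111.00).
ΣA = 3360.00 mm²
ΣAX̄ = (1190.00)(56.50) + (1260.00)(7.00) + (910.00)(-18.50) = 59220.00 mm³
ΣAȲ = (1190.00)(7.00) + (1260.00)(59.00) + (910.00)(111.00) = 183680.00 mm³
X̄ = 59220.00 / 3360.00 = 17.62 mm
Ȳ = 183680.00 / 3360.00 = 54.67 mm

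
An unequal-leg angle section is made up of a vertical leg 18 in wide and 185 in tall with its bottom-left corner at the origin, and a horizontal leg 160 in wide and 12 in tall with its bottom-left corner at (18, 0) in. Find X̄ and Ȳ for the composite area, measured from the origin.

vertical leg: A = 18 × 185 = 3330.00, centroid at (9.00, 92.50).
horizontal leg: A = 160 × 12 = 1920.00, centroid at (98.00, 6.00).
ΣA = 5250.00 in², ΣAX̄ = 218130.00 in³, ΣAȲ = 319545.00 in³.
X̄ = 218130.00/5250.00 = 41.55 in; Ȳ = 319545.00/5250.00 = 60.87 in.

X̄ = 41.55 in, Ȳ = 60.87 in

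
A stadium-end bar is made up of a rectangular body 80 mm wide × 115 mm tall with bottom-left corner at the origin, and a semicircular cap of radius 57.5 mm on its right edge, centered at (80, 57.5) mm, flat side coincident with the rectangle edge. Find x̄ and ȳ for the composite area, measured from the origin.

rectangular body: A = 80 × 115 = 9200.00, centroid at (40.00, 57.50).
semicircular end: A = ½π·57.5² = 5193.45, centroid at (104.40, 57.50).
ΣA = 14393.45 mm²
ΣAx̄ = (9200.00)(40.00) + (5193.45)(104.40) = 910215.21 mm³
ΣAȳ = (9200.00)(57.50) + (5193.45)(57.50) = 827623.11 mm³
x̄ = 910215.21 / 14393.45 = 63.24 mm
ȳ = 827623.11 / 14393.45 = 57.50 mm

x̄ = 63.24 mm, ȳ = 57.50 mm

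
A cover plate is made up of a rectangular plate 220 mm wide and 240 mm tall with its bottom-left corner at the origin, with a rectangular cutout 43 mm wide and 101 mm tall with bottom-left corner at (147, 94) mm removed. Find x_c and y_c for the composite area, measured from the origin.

x_c = 104.76 mm, y_c = 117.80 mm

plate: A = 220 × 240 = 52800.00, centroid at (110.00, 120.00).
hole: A = −(43 × 101) = -4343.00, centroid at (168.50, 144.50).
ΣA = 48457.00 mm², ΣAx_c = 5076204.50 mm³, ΣAy_c = 5708436.50 mm³.
x_c = 5076204.50/48457.00 = 104.76 mm; y_c = 5708436.50/48457.00 = 117.80 mm.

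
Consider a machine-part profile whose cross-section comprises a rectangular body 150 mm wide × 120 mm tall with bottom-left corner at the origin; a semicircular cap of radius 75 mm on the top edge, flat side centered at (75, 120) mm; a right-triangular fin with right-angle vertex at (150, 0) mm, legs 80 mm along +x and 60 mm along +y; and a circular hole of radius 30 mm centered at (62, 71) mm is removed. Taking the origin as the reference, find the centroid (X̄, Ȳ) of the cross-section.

X̄ = 85.63 mm, Ȳ = 85.91 mm

rectangular body: A = 150 × 120 = 18000.00, centroid at (75.00, 60.00).
semicircular top: A = ½π·75² = 8835.73, centroid at (75.00, 151.83).
triangular fin: A = ½·80·60 = 2400.00, centroid at (176.67, 20.00).
hole: A = −π·30² = -2827.43, centroid at (62.00, 71.00).
ΣA = 26408.30 mm², ΣAX̄ = 2261378.83 mm³, ΣAȲ = 2268789.75 mm³.
X̄ = 2261378.83/26408.30 = 85.63 mm; Ȳ = 2268789.75/26408.30 = 85.91 mm.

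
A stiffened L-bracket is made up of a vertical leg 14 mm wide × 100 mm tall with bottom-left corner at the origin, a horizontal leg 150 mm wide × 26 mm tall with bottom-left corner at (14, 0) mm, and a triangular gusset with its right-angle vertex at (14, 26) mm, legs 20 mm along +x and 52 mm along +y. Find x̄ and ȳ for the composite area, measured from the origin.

vertical leg: A = 14 × 100 = 1400.00, centroid at (7.00, 50.00).
horizontal leg: A = 150 × 26 = 3900.00, centroid at (89.00, 13.00).
gusset: A = ½·20·52 = 520.00, centroid at (20.67, 43.33).
ΣA = 5820.00 mm², ΣAx̄ = 367646.67 mm³, ΣAȳ = 143233.33 mm³.
x̄ = 367646.67/5820.00 = 63.17 mm; ȳ = 143233.33/5820.00 = 24.61 mm.

x̄ = 63.17 mm, ȳ = 24.61 mm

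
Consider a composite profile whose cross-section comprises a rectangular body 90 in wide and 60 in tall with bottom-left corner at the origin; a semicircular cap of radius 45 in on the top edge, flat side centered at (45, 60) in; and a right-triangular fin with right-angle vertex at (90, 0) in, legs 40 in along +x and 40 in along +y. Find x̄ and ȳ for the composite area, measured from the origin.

Part | A | x̄ᵢ | ȳᵢ | A·x̄ᵢ | A·ȳᵢ
rectangular body | 5400.00 | 45.00 | 30.00 | 243000.00 | 162000.00
semicircular top | 3180.86 | 45.00 | 79.10 | 143138.82 | 251601.75
triangular fin | 800.00 | 103.33 | 13.33 | 82666.67 | 10666.67
Σ | 9380.86 |  |  | 468805.48 | 424268.42
x̄ = 468805.48 / 9380.86 = 49.97 in
ȳ = 424268.42 / 9380.86 = 45.23 in

x̄ = 49.97 in, ȳ = 45.23 in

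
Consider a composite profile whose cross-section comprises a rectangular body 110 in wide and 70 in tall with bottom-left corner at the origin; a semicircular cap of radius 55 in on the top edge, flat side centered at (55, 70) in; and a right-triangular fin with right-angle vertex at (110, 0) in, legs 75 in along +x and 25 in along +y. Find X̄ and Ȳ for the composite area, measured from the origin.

rectangular body: A = 110 × 70 = 7700.00, centroid at (55.00, 35.00).
semicircular top: A = ½π·55² = 4751.66, centroid at (55.00, 93.34).
triangular fin: A = ½·75·25 = 937.50, centroid at (135.00, 8.33).
ΣA = 13389.16 in², ΣAX̄ = 811403.74 in³, ΣAȲ = 720845.29 in³.
X̄ = 811403.74/13389.16 = 60.60 in; Ȳ = 720845.29/13389.16 = 53.84 in.

X̄ = 60.60 in, Ȳ = 53.84 in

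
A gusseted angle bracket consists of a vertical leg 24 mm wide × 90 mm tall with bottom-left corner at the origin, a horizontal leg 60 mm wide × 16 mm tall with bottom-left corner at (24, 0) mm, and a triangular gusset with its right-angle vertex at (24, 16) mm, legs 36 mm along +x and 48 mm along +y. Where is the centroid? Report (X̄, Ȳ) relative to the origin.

Part | A | x̄ᵢ | ȳᵢ | A·x̄ᵢ | A·ȳᵢ
vertical leg | 2160.00 | 12.00 | 45.00 | 25920.00 | 97200.00
horizontal leg | 960.00 | 54.00 | 8.00 | 51840.00 | 7680.00
gusset | 864.00 | 36.00 | 32.00 | 31104.00 | 27648.00
Σ | 3984.00 |  |  | 108864.00 | 132528.00
X̄ = 108864.00 / 3984.00 = 27.33 mm
Ȳ = 132528.00 / 3984.00 = 33.27 mm

X̄ = 27.33 mm, Ȳ = 33.27 mm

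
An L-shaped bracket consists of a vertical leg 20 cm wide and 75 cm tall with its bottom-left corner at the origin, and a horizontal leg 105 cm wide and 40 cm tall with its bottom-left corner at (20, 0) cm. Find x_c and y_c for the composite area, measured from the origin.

x_c = 56.05 cm, y_c = 24.61 cm

vertical leg: A = 20 × 75 = 1500.00, centroid at (10.00, 37.50).
horizontal leg: A = 105 × 40 = 4200.00, centroid at (72.50, 20.00).
ΣA = 5700.00 cm², ΣAx_c = 319500.00 cm³, ΣAy_c = 140250.00 cm³.
x_c = 319500.00/5700.00 = 56.05 cm; y_c = 140250.00/5700.00 = 24.61 cm.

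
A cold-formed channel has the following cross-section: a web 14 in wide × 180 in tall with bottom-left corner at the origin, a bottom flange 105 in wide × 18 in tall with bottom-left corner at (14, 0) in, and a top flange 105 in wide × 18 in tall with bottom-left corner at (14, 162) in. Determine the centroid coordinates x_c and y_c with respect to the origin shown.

web: A = 14 × 180 = 2520.00, centroid at (7.00, 90.00).
bottom flange: A = 105 × 18 = 1890.00, centroid at (66.50, 9.00).
top flange: A = 105 × 18 = 1890.00, centroid at (66.50, 171.00).
ΣA = 6300.00 in², ΣAx_c = 269010.00 in³, ΣAy_c = 567000.00 in³.
x_c = 269010.00/6300.00 = 42.70 in; y_c = 567000.00/6300.00 = 90.00 in.

x_c = 42.70 in, y_c = 90.00 in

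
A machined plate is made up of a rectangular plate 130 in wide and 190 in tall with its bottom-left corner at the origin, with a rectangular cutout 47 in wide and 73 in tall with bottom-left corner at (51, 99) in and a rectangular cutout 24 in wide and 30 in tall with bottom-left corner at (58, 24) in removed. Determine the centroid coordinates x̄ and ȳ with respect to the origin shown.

x̄ = 63.24 in, ȳ = 90.20 in

Part | A | x̄ᵢ | ȳᵢ | A·x̄ᵢ | A·ȳᵢ
plate | 24700.00 | 65.00 | 95.00 | 1605500.00 | 2346500.00
hole 1 | -3431.00 | 74.50 | 135.50 | -255609.50 | -464900.50
hole 2 | -720.00 | 70.00 | 39.00 | -50400.00 | -28080.00
Σ | 20549.00 |  |  | 1299490.50 | 1853519.50
x̄ = 1299490.50 / 20549.00 = 63.24 in
ȳ = 1853519.50 / 20549.00 = 90.20 in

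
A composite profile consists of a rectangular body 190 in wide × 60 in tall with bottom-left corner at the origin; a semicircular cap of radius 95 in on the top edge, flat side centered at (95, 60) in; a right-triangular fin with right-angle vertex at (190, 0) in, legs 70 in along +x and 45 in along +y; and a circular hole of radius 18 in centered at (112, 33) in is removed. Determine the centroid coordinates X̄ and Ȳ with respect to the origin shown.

Part | A | x̄ᵢ | ȳᵢ | A·x̄ᵢ | A·ȳᵢ
rectangular body | 11400.00 | 95.00 | 30.00 | 1083000.00 | 342000.00
semicircular top | 14176.44 | 95.00 | 100.32 | 1346761.50 | 1422169.54
triangular fin | 1575.00 | 213.33 | 15.00 | 336000.00 | 23625.00
hole | -1017.88 | 112.00 | 33.00 | -114002.11 | -33589.91
Σ | 26133.56 |  |  | 2651759.39 | 1754204.64
X̄ = 2651759.39 / 26133.56 = 101.47 in
Ȳ = 1754204.64 / 26133.56 = 67.12 in

X̄ = 101.47 in, Ȳ = 67.12 in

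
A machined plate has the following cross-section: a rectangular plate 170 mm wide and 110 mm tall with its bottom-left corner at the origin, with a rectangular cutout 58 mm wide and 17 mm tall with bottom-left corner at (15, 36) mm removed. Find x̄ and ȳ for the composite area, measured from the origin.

x̄ = 87.28 mm, ȳ = 55.58 mm

plate: A = 170 × 110 = 18700.00, centroid at (85.00, 55.00).
hole: A = −(58 × 17) = -986.00, centroid at (44.00, 44.50).
ΣA = 17714.00 mm²
ΣAx̄ = (18700.00)(85.00) + (-986.00)(44.00) = 1546116.00 mm³
ΣAȳ = (18700.00)(55.00) + (-986.00)(44.50) = 984623.00 mm³
x̄ = 1546116.00 / 17714.00 = 87.28 mm
ȳ = 984623.00 / 17714.00 = 55.58 mm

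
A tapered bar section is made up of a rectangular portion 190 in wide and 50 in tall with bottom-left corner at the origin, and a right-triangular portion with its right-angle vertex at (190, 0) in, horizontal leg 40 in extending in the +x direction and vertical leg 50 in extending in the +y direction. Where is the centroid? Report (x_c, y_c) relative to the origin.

rectangular portion: A = 190 × 50 = 9500.00, centroid at (95.00, 25.00).
triangular portion: A = ½·40·50 = 1000.00, centroid at (203.33, 16.67).
ΣA = 10500.00 in²
ΣAx_c = (9500.00)(95.00) + (1000.00)(203.33) = 1105833.33 in³
ΣAy_c = (9500.00)(25.00) + (1000.00)(16.67) = 254166.67 in³
x_c = 1105833.33 / 10500.00 = 105.32 in
y_c = 254166.67 / 10500.00 = 24.21 in

x_c = 105.32 in, y_c = 24.21 in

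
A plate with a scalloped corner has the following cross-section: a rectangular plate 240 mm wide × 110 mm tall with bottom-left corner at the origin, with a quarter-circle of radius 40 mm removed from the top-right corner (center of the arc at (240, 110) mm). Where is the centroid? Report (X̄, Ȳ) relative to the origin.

X̄ = 114.85 mm, Ȳ = 53.10 mm

plate: A = 240 × 110 = 26400.00, centroid at (120.00, 55.00).
removed quarter-circle: A = −¼π·40² = -1256.64, centroid at (223.02, 93.02).
ΣA = 25143.36 mm²
ΣAX̄ = (26400.00)(120.00) + (-1256.64)(223.02) = 2887740.44 mm³
ΣAȲ = (26400.00)(55.00) + (-1256.64)(93.02) = 1335103.26 mm³
X̄ = 2887740.44 / 25143.36 = 114.85 mm
Ȳ = 1335103.26 / 25143.36 = 53.10 mm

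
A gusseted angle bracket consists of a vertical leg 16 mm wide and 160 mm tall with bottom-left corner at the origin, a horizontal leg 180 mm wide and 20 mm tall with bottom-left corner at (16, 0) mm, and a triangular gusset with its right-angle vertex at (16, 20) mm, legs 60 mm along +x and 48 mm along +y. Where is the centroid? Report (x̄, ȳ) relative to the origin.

vertical leg: A = 16 × 160 = 2560.00, centroid at (8.00, 80.00).
horizontal leg: A = 180 × 20 = 3600.00, centroid at (106.00, 10.00).
gusset: A = ½·60·48 = 1440.00, centroid at (36.00, 36.00).
ΣA = 7600.00 mm², ΣAx̄ = 453920.00 mm³, ΣAȳ = 292640.00 mm³.
x̄ = 453920.00/7600.00 = 59.73 mm; ȳ = 292640.00/7600.00 = 38.51 mm.

x̄ = 59.73 mm, ȳ = 38.51 mm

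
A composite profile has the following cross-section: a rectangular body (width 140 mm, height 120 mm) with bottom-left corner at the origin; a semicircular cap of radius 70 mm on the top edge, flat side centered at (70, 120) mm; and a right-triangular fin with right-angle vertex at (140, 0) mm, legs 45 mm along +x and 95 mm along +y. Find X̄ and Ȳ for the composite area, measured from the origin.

X̄ = 76.82 mm, Ȳ = 83.65 mm

rectangular body: A = 140 × 120 = 16800.00, centroid at (70.00, 60.00).
semicircular top: A = ½π·70² = 7696.90, centroid at (70.00, 149.71).
triangular fin: A = ½·45·95 = 2137.50, centroid at (155.00, 31.67).
ΣA = 26634.40 mm²
ΣAX̄ = (16800.00)(70.00) + (7696.90)(70.00) + (2137.50)(155.00) = 2046095.64 mm³
ΣAȲ = (16800.00)(60.00) + (7696.90)(149.71) + (2137.50)(31.67) = 2227982.41 mm³
X̄ = 2046095.64 / 26634.40 = 76.82 mm
Ȳ = 2227982.41 / 26634.40 = 83.65 mm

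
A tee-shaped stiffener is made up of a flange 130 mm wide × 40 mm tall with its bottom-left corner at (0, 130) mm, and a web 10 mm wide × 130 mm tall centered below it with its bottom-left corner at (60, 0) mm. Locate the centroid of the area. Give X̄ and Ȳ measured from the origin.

Part | A | x̄ᵢ | ȳᵢ | A·x̄ᵢ | A·ȳᵢ
web | 1300.00 | 65.00 | 65.00 | 84500.00 | 84500.00
flange | 5200.00 | 65.00 | 150.00 | 338000.00 | 780000.00
Σ | 6500.00 |  |  | 422500.00 | 864500.00
X̄ = 422500.00 / 6500.00 = 65.00 mm
Ȳ = 864500.00 / 6500.00 = 133.00 mm

X̄ = 65.00 mm, Ȳ = 133.00 mm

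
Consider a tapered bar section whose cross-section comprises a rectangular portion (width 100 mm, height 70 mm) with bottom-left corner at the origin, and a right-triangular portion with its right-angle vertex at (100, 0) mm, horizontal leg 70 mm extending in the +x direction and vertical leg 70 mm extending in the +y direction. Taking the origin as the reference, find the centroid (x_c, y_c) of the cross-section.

x_c = 69.01 mm, y_c = 31.98 mm

rectangular portion: A = 100 × 70 = 7000.00, centroid at (50.00, 35.00).
triangular portion: A = ½·70·70 = 2450.00, centroid at (123.33, 23.33).
ΣA = 9450.00 mm², ΣAx_c = 652166.67 mm³, ΣAy_c = 302166.67 mm³.
x_c = 652166.67/9450.00 = 69.01 mm; y_c = 302166.67/9450.00 = 31.98 mm.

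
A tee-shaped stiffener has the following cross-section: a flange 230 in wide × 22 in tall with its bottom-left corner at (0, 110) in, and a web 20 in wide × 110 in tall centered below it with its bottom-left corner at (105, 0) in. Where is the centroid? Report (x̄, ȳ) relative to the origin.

web: A = 20 × 110 = 2200.00, centroid at (115.00, 55.00).
flange: A = 230 × 22 = 5060.00, centroid at (115.00, 121.00).
ΣA = 7260.00 in²
ΣAx̄ = (2200.00)(115.00) + (5060.00)(115.00) = 834900.00 in³
ΣAȳ = (2200.00)(55.00) + (5060.00)(121.00) = 733260.00 in³
x̄ = 834900.00 / 7260.00 = 115.00 in
ȳ = 733260.00 / 7260.00 = 101.00 in

x̄ = 115.00 in, ȳ = 101.00 in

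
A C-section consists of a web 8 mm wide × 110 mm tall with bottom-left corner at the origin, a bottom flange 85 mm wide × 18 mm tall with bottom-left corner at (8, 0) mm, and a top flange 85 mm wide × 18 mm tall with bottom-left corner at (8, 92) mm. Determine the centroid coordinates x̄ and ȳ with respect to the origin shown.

x̄ = 40.11 mm, ȳ = 55.00 mm

web: A = 8 × 110 = 880.00, centroid at (4.00, 55.00).
bottom flange: A = 85 × 18 = 1530.00, centroid at (50.50, 9.00).
top flange: A = 85 × 18 = 1530.00, centroid at (50.50, 101.00).
ΣA = 3940.00 mm², ΣAx̄ = 158050.00 mm³, ΣAȳ = 216700.00 mm³.
x̄ = 158050.00/3940.00 = 40.11 mm; ȳ = 216700.00/3940.00 = 55.00 mm.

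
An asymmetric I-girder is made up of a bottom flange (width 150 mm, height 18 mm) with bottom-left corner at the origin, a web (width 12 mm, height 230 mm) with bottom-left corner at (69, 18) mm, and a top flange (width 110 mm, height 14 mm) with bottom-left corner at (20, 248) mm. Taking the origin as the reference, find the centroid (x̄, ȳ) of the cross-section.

x̄ = 75.00 mm, ȳ = 112.01 mm

bottom flange: A = 150 × 18 = 2700.00, centroid at (75.00, 9.00).
web: A = 12 × 230 = 2760.00, centroid at (75.00, 133.00).
top flange: A = 110 × 14 = 1540.00, centroid at (75.00, 255.00).
ΣA = 7000.00 mm²
ΣAx̄ = (2700.00)(75.00) + (2760.00)(75.00) + (1540.00)(75.00) = 525000.00 mm³
ΣAȳ = (2700.00)(9.00) + (2760.00)(133.00) + (1540.00)(255.00) = 784080.00 mm³
x̄ = 525000.00 / 7000.00 = 75.00 mm
ȳ = 784080.00 / 7000.00 = 112.01 mm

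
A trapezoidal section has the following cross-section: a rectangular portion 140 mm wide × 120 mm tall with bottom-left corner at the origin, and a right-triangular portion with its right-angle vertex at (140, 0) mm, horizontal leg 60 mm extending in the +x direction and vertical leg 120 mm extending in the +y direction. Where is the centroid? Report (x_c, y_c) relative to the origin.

x_c = 85.88 mm, y_c = 56.47 mm

rectangular portion: A = 140 × 120 = 16800.00, centroid at (70.00, 60.00).
triangular portion: A = ½·60·120 = 3600.00, centroid at (160.00, 40.00).
ΣA = 20400.00 mm²
ΣAx_c = (16800.00)(70.00) + (3600.00)(160.00) = 1752000.00 mm³
ΣAy_c = (16800.00)(60.00) + (3600.00)(40.00) = 1152000.00 mm³
x_c = 1752000.00 / 20400.00 = 85.88 mm
y_c = 1152000.00 / 20400.00 = 56.47 mm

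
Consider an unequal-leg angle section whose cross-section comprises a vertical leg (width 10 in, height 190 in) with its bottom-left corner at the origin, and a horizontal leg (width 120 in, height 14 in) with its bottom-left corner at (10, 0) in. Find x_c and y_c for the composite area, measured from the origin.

x_c = 35.50 in, y_c = 53.70 in

vertical leg: A = 10 × 190 = 1900.00, centroid at (5.00, 95.00).
horizontal leg: A = 120 × 14 = 1680.00, centroid at (70.00, 7.00).
ΣA = 3580.00 in²
ΣAx_c = (1900.00)(5.00) + (1680.00)(70.00) = 127100.00 in³
ΣAy_c = (1900.00)(95.00) + (1680.00)(7.00) = 192260.00 in³
x_c = 127100.00 / 3580.00 = 35.50 in
y_c = 192260.00 / 3580.00 = 53.70 in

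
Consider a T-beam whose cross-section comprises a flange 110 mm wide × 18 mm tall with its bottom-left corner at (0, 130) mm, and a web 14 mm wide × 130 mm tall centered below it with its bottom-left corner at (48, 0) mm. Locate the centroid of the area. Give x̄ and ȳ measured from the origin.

Part | A | x̄ᵢ | ȳᵢ | A·x̄ᵢ | A·ȳᵢ
web | 1820.00 | 55.00 | 65.00 | 100100.00 | 118300.00
flange | 1980.00 | 55.00 | 139.00 | 108900.00 | 275220.00
Σ | 3800.00 |  |  | 209000.00 | 393520.00
x̄ = 209000.00 / 3800.00 = 55.00 mm
ȳ = 393520.00 / 3800.00 = 103.56 mm

x̄ = 55.00 mm, ȳ = 103.56 mm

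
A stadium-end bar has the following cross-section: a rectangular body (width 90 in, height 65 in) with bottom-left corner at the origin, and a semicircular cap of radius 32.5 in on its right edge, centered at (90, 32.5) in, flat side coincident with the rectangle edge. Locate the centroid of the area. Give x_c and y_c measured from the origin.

rectangular body: A = 90 × 65 = 5850.00, centroid at (45.00, 32.50).
semicircular end: A = ½π·32.5² = 1659.15, centroid at (103.79, 32.50).
ΣA = 7509.15 in², ΣAx_c = 435459.24 in³, ΣAy_c = 244047.49 in³.
x_c = 435459.24/7509.15 = 57.99 in; y_c = 244047.49/7509.15 = 32.50 in.

x_c = 57.99 in, y_c = 32.50 in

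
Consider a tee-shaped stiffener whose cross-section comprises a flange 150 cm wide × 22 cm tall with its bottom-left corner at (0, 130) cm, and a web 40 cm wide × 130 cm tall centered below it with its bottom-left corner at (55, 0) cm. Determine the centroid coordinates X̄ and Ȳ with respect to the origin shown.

X̄ = 75.00 cm, Ȳ = 94.51 cm

Part | A | x̄ᵢ | ȳᵢ | A·x̄ᵢ | A·ȳᵢ
web | 5200.00 | 75.00 | 65.00 | 390000.00 | 338000.00
flange | 3300.00 | 75.00 | 141.00 | 247500.00 | 465300.00
Σ | 8500.00 |  |  | 637500.00 | 803300.00
X̄ = 637500.00 / 8500.00 = 75.00 cm
Ȳ = 803300.00 / 8500.00 = 94.51 cm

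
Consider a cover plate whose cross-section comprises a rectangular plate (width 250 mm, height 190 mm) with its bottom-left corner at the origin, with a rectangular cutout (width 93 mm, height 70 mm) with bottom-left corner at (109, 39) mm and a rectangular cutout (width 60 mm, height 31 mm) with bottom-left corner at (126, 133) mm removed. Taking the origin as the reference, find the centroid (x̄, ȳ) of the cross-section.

plate: A = 250 × 190 = 47500.00, centroid at (125.00, 95.00).
hole 1: A = −(93 × 70) = -6510.00, centroid at (155.50, 74.00).
hole 2: A = −(60 × 31) = -1860.00, centroid at (156.00, 148.50).
ΣA = 39130.00 mm²
ΣAx̄ = (47500.00)(125.00) + (-6510.00)(155.50) + (-1860.00)(156.00) = 4635035.00 mm³
ΣAȳ = (47500.00)(95.00) + (-6510.00)(74.00) + (-1860.00)(148.50) = 3754550.00 mm³
x̄ = 4635035.00 / 39130.00 = 118.45 mm
ȳ = 3754550.00 / 39130.00 = 95.95 mm

x̄ = 118.45 mm, ȳ = 95.95 mm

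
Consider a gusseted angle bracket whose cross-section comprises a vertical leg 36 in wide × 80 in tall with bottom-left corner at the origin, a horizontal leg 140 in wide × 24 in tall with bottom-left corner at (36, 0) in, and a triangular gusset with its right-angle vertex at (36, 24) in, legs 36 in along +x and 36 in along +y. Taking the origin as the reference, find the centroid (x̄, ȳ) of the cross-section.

vertical leg: A = 36 × 80 = 2880.00, centroid at (18.00, 40.00).
horizontal leg: A = 140 × 24 = 3360.00, centroid at (106.00, 12.00).
gusset: A = ½·36·36 = 648.00, centroid at (48.00, 36.00).
ΣA = 6888.00 in²
ΣAx̄ = (2880.00)(18.00) + (3360.00)(106.00) + (648.00)(48.00) = 439104.00 in³
ΣAȳ = (2880.00)(40.00) + (3360.00)(12.00) + (648.00)(36.00) = 178848.00 in³
x̄ = 439104.00 / 6888.00 = 63.75 in
ȳ = 178848.00 / 6888.00 = 25.97 in

x̄ = 63.75 in, ȳ = 25.97 in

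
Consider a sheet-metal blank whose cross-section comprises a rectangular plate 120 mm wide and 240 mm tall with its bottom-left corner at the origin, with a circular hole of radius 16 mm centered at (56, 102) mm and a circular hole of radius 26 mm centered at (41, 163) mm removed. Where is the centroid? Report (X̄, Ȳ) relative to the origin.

plate: A = 120 × 240 = 28800.00, centroid at (60.00, 120.00).
hole 1: A = −π·16² = -804.25, centroid at (56.00, 102.00).
hole 2: A = −π·26² = -2123.72, centroid at (41.00, 163.00).
ΣA = 25872.04 mm², ΣAX̄ = 1595889.75 mm³, ΣAȲ = 3027800.92 mm³.
X̄ = 1595889.75/25872.04 = 61.68 mm; Ȳ = 3027800.92/25872.04 = 117.03 mm.

X̄ = 61.68 mm, Ȳ = 117.03 mm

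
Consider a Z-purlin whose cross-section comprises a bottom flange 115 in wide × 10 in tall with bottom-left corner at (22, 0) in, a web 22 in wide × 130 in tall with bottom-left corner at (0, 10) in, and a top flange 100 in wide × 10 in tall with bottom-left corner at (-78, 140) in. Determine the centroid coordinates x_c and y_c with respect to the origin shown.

x_c = 18.94 in, y_c = 72.90 in

Part | A | x̄ᵢ | ȳᵢ | A·x̄ᵢ | A·ȳᵢ
bottom flange | 1150.00 | 79.50 | 5.00 | 91425.00 | 5750.00
web | 2860.00 | 11.00 | 75.00 | 31460.00 | 214500.00
top flange | 1000.00 | -28.00 | 145.00 | -28000.00 | 145000.00
Σ | 5010.00 |  |  | 94885.00 | 365250.00
x_c = 94885.00 / 5010.00 = 18.94 in
y_c = 365250.00 / 5010.00 = 72.90 in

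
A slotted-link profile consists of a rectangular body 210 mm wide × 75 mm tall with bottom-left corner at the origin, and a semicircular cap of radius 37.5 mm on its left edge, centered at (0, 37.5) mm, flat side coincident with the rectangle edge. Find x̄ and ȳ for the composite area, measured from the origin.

rectangular body: A = 210 × 75 = 15750.00, centroid at (105.00, 37.50).
semicircular end: A = ½π·37.5² = 2208.93, centroid at (-15.92, 37.50).
ΣA = 17958.93 mm²
ΣAx̄ = (15750.00)(105.00) + (2208.93)(-15.92) = 1618593.75 mm³
ΣAȳ = (15750.00)(37.50) + (2208.93)(37.50) = 673459.96 mm³
x̄ = 1618593.75 / 17958.93 = 90.13 mm
ȳ = 673459.96 / 17958.93 = 37.50 mm

x̄ = 90.13 mm, ȳ = 37.50 mm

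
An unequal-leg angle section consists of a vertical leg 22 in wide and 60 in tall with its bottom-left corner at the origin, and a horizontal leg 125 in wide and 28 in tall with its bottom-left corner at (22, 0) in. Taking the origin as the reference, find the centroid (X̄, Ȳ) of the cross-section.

X̄ = 64.37 in, Ȳ = 18.38 in

vertical leg: A = 22 × 60 = 1320.00, centroid at (11.00, 30.00).
horizontal leg: A = 125 × 28 = 3500.00, centroid at (84.50, 14.00).
ΣA = 4820.00 in², ΣAX̄ = 310270.00 in³, ΣAȲ = 88600.00 in³.
X̄ = 310270.00/4820.00 = 64.37 in; Ȳ = 88600.00/4820.00 = 18.38 in.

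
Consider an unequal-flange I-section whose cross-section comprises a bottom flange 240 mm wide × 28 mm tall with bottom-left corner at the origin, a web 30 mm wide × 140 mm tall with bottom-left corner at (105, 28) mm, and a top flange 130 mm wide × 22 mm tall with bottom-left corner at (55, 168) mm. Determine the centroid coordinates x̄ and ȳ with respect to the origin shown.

Part | A | x̄ᵢ | ȳᵢ | A·x̄ᵢ | A·ȳᵢ
bottom flange | 6720.00 | 120.00 | 14.00 | 806400.00 | 94080.00
web | 4200.00 | 120.00 | 98.00 | 504000.00 | 411600.00
top flange | 2860.00 | 120.00 | 179.00 | 343200.00 | 511940.00
Σ | 13780.00 |  |  | 1653600.00 | 1017620.00
x̄ = 1653600.00 / 13780.00 = 120.00 mm
ȳ = 1017620.00 / 13780.00 = 73.85 mm

x̄ = 120.00 mm, ȳ = 73.85 mm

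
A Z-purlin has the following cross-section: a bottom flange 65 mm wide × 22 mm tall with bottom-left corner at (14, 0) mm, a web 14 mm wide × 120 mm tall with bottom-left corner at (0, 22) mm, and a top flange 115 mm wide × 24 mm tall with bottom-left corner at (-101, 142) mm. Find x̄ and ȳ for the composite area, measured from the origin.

x̄ = -7.12 mm, ȳ = 98.56 mm

bottom flange: A = 65 × 22 = 1430.00, centroid at (46.50, 11.00).
web: A = 14 × 120 = 1680.00, centroid at (7.00, 82.00).
top flange: A = 115 × 24 = 2760.00, centroid at (-43.50, 154.00).
ΣA = 5870.00 mm²
ΣAx̄ = (1430.00)(46.50) + (1680.00)(7.00) + (2760.00)(-43.50) = -41805.00 mm³
ΣAȳ = (1430.00)(11.00) + (1680.00)(82.00) + (2760.00)(154.00) = 578530.00 mm³
x̄ = -41805.00 / 5870.00 = -7.12 mm
ȳ = 578530.00 / 5870.00 = 98.56 mm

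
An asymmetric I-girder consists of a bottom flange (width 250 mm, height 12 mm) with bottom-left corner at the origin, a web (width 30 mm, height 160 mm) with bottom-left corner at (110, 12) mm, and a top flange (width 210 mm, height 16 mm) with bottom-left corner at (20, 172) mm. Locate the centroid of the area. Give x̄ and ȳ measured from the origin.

x̄ = 125.00 mm, ȳ = 95.38 mm

bottom flange: A = 250 × 12 = 3000.00, centroid at (125.00, 6.00).
web: A = 30 × 160 = 4800.00, centroid at (125.00, 92.00).
top flange: A = 210 × 16 = 3360.00, centroid at (125.00, 180.00).
ΣA = 11160.00 mm²
ΣAx̄ = (3000.00)(125.00) + (4800.00)(125.00) + (3360.00)(125.00) = 1395000.00 mm³
ΣAȳ = (3000.00)(6.00) + (4800.00)(92.00) + (3360.00)(180.00) = 1064400.00 mm³
x̄ = 1395000.00 / 11160.00 = 125.00 mm
ȳ = 1064400.00 / 11160.00 = 95.38 mm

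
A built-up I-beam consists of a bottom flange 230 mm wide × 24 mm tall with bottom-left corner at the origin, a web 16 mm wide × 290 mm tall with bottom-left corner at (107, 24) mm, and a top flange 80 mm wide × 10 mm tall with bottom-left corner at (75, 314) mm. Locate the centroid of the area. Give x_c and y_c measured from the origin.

x_c = 115.00 mm, y_c = 100.88 mm

Part | A | x̄ᵢ | ȳᵢ | A·x̄ᵢ | A·ȳᵢ
bottom flange | 5520.00 | 115.00 | 12.00 | 634800.00 | 66240.00
web | 4640.00 | 115.00 | 169.00 | 533600.00 | 784160.00
top flange | 800.00 | 115.00 | 319.00 | 92000.00 | 255200.00
Σ | 10960.00 |  |  | 1260400.00 | 1105600.00
x_c = 1260400.00 / 10960.00 = 115.00 mm
y_c = 1105600.00 / 10960.00 = 100.88 mm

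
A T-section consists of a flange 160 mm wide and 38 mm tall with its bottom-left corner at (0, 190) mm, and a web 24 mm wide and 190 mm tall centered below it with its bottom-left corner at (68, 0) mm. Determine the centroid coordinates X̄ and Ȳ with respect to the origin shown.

web: A = 24 × 190 = 4560.00, centroid at (80.00, 95.00).
flange: A = 160 × 38 = 6080.00, centroid at (80.00, 209.00).
ΣA = 10640.00 mm², ΣAX̄ = 851200.00 mm³, ΣAȲ = 1703920.00 mm³.
X̄ = 851200.00/10640.00 = 80.00 mm; Ȳ = 1703920.00/10640.00 = 160.14 mm.

X̄ = 80.00 mm, Ȳ = 160.14 mm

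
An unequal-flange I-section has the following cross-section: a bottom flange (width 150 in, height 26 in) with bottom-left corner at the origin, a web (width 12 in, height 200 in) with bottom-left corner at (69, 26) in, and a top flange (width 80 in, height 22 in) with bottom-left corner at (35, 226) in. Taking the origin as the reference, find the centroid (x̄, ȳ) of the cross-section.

bottom flange: A = 150 × 26 = 3900.00, centroid at (75.00, 13.00).
web: A = 12 × 200 = 2400.00, centroid at (75.00, 126.00).
top flange: A = 80 × 22 = 1760.00, centroid at (75.00, 237.00).
ΣA = 8060.00 in², ΣAx̄ = 604500.00 in³, ΣAȳ = 770220.00 in³.
x̄ = 604500.00/8060.00 = 75.00 in; ȳ = 770220.00/8060.00 = 95.56 in.

x̄ = 75.00 in, ȳ = 95.56 in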